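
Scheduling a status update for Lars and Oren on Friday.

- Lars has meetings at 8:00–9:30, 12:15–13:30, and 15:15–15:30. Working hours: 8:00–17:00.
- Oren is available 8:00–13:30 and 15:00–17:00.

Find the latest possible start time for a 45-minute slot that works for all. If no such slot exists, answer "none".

16:15

Lars free within 08:00–17:00: 09:30–12:15, 13:30–15:15, 15:30–17:00.
Lars ∩ Oren: 09:30–12:15, 15:00–15:15, 15:30–17:00.
Windows ≥ 45 min: 09:30–12:15, 15:30–17:00.
Latest start in the last window 15:30–17:00 is 17:00 − 45 min = 16:15.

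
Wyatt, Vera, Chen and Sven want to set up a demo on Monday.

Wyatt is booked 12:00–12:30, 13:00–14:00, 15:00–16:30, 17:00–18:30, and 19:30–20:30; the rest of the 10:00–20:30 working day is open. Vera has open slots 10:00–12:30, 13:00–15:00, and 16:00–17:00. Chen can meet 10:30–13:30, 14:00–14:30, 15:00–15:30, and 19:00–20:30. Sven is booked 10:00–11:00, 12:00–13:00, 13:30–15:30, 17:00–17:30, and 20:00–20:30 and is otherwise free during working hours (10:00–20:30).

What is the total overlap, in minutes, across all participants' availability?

Wyatt free within 10:00–20:30: 10:00–12:00, 12:30–13:00, 14:00–15:00, 16:30–17:00, 18:30–19:30.
Sven free within 10:00–20:30: 11:00–12:00, 13:00–13:30, 15:30–17:00, 17:30–20:00.
Wyatt ∩ Vera: 10:00–12:00, 14:00–15:00, 16:30–17:00.
Wyatt ∩ Vera ∩ Chen: 10:30–12:00, 14:00–14:30.
Wyatt ∩ Vera ∩ Chen ∩ Sven: 11:00–12:00.
Total common minutes: 60.

60 minutes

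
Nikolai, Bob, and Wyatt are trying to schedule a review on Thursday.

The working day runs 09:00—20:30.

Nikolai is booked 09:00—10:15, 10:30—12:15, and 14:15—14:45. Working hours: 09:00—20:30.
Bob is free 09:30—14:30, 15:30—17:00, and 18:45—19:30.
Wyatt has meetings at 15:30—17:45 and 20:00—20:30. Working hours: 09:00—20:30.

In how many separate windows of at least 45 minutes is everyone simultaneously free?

2

Nikolai free within 09:00–20:30: 10:15–10:30, 12:15–14:15, 14:45–20:30.
Wyatt free within 09:00–20:30: 09:00–15:30, 17:45–20:00.
Nikolai ∩ Bob: 10:15–10:30, 12:15–14:15, 15:30–17:00, 18:45–19:30.
Nikolai ∩ Bob ∩ Wyatt: 10:15–10:30, 12:15–14:15, 18:45–19:30.
Windows ≥ 45 min: 12:15–14:15, 18:45–19:30.
That's 2 windows.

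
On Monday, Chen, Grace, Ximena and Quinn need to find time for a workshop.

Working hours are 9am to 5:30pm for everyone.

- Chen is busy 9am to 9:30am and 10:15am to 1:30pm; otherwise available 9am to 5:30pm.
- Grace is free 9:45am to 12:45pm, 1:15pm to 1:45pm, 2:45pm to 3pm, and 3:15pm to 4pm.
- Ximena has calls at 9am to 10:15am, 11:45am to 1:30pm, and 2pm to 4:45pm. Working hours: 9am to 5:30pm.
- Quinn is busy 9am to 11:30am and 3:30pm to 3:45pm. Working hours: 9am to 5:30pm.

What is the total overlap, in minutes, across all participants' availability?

Chen free within 09:00–17:30: 09:30–10:15, 13:30–17:30.
Ximena free within 09:00–17:30: 10:15–11:45, 13:30–14:00, 16:45–17:30.
Quinn free within 09:00–17:30: 11:30–15:30, 15:45–17:30.
Chen ∩ Grace: 09:45–10:15, 13:30–13:45, 14:45–15:00, 15:15–16:00.
Chen ∩ Grace ∩ Ximena: 13:30–13:45.
Chen ∩ Grace ∩ Ximena ∩ Quinn: 13:30–13:45.
Total common minutes: 15.

15 minutes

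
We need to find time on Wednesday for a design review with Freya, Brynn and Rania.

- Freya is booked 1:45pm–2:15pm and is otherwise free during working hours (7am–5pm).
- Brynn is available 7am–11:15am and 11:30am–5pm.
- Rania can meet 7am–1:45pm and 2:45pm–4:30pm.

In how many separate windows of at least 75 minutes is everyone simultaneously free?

3

Freya free within 07:00–17:00: 07:00–13:45, 14:15–17:00.
Freya ∩ Brynn: 07:00–11:15, 11:30–13:45, 14:15–17:00.
Freya ∩ Brynn ∩ Rania: 07:00–11:15, 11:30–13:45, 14:45–16:30.
Windows ≥ 75 min: 07:00–11:15, 11:30–13:45, 14:45–16:30.
That's 3 windows.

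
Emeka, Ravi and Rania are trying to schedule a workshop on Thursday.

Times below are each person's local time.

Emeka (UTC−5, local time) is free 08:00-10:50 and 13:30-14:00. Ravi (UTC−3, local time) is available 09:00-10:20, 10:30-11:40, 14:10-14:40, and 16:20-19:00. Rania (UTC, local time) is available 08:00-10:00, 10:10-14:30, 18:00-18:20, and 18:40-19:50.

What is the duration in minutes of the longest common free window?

Emeka → UTC: 13:00–15:50, 18:30–19:00.
Ravi → UTC: 12:00–13:20, 13:30–14:40, 17:10–17:40, 19:20–22:00.
Rania → UTC: 08:00–10:00, 10:10–14:30, 18:00–18:20, 18:40–19:50.
Emeka ∩ Ravi: 13:00–13:20, 13:30–14:40.
Emeka ∩ Ravi ∩ Rania: 13:00–13:20, 13:30–14:30.
Common window lengths: 20, 60 min; longest is 60.

60 minutes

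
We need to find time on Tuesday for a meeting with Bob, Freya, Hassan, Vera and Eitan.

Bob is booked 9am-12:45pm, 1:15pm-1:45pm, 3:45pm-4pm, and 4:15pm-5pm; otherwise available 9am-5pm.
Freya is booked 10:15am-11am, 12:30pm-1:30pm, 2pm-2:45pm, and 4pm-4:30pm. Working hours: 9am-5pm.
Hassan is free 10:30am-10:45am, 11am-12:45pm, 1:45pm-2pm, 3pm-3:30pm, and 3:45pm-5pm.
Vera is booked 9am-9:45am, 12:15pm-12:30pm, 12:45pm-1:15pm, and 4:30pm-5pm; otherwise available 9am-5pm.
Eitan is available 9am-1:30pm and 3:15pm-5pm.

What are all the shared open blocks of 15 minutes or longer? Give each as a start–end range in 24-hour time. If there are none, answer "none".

15:15–15:30

Bob free within 09:00–17:00: 12:45–13:15, 13:45–15:45, 16:00–16:15.
Freya free within 09:00–17:00: 09:00–10:15, 11:00–12:30, 13:30–14:00, 14:45–16:00, 16:30–17:00.
Vera free within 09:00–17:00: 09:45–12:15, 12:30–12:45, 13:15–16:30.
Bob ∩ Freya: 13:45–14:00, 14:45–15:45.
Bob ∩ Freya ∩ Hassan: 13:45–14:00, 15:00–15:30.
Bob ∩ Freya ∩ Hassan ∩ Vera: 13:45–14:00, 15:00–15:30.
Bob ∩ Freya ∩ Hassan ∩ Vera ∩ Eitan: 15:15–15:30.
Windows ≥ 15 min: 15:15–15:30.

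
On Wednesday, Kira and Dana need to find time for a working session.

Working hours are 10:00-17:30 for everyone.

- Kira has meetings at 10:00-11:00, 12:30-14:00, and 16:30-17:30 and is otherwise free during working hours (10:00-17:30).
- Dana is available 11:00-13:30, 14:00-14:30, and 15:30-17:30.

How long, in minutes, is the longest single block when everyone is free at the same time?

Kira free within 10:00–17:30: 11:00–12:30, 14:00–16:30.
Kira ∩ Dana: 11:00–12:30, 14:00–14:30, 15:30–16:30.
Common window lengths: 90, 30, 60 min; longest is 90.

90 minutes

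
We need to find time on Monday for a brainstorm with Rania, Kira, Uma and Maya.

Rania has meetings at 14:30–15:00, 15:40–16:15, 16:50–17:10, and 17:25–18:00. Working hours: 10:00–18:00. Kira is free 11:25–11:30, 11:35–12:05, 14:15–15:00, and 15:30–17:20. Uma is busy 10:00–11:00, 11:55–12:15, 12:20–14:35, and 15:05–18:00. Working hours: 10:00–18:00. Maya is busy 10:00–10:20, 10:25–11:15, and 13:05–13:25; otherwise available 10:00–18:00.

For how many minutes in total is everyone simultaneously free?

25 minutes

Rania free within 10:00–18:00: 10:00–14:30, 15:00–15:40, 16:15–16:50, 17:10–17:25.
Uma free within 10:00–18:00: 11:00–11:55, 12:15–12:20, 14:35–15:05.
Maya free within 10:00–18:00: 10:20–10:25, 11:15–13:05, 13:25–18:00.
Rania ∩ Kira: 11:25–11:30, 11:35–12:05, 14:15–14:30, 15:30–15:40, 16:15–16:50, 17:10–17:20.
Rania ∩ Kira ∩ Uma: 11:25–11:30, 11:35–11:55.
Rania ∩ Kira ∩ Uma ∩ Maya: 11:25–11:30, 11:35–11:55.
Total common minutes: 5 + 20 = 25.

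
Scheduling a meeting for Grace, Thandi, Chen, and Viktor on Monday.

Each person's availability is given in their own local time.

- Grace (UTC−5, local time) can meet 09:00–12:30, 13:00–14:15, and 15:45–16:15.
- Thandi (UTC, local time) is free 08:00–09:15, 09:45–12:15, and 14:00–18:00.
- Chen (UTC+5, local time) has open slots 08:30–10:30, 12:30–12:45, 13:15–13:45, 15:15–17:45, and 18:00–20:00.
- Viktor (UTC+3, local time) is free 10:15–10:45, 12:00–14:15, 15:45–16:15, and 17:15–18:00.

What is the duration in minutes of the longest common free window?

45 minutes

Grace → UTC: 14:00–17:30, 18:00–19:15, 20:45–21:15.
Thandi → UTC: 08:00–09:15, 09:45–12:15, 14:00–18:00.
Chen → UTC: 03:30–05:30, 07:30–07:45, 08:15–08:45, 10:15–12:45, 13:00–15:00.
Viktor → UTC: 07:15–07:45, 09:00–11:15, 12:45–13:15, 14:15–15:00.
Grace ∩ Thandi: 14:00–17:30.
Grace ∩ Thandi ∩ Chen: 14:00–15:00.
Grace ∩ Thandi ∩ Chen ∩ Viktor: 14:15–15:00.
Single common window of 45 minutes.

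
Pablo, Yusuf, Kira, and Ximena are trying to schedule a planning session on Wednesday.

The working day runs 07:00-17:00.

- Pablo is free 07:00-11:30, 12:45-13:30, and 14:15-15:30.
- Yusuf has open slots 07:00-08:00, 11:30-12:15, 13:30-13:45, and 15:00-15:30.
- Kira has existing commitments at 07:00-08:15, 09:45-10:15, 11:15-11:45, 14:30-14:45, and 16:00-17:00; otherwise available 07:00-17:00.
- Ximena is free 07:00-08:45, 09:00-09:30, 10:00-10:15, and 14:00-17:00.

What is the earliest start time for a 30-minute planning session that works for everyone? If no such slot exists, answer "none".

15:00

Kira free within 07:00–17:00: 08:15–09:45, 10:15–11:15, 11:45–14:30, 14:45–16:00.
Pablo ∩ Yusuf: 07:00–08:00, 15:00–15:30.
Pablo ∩ Yusuf ∩ Kira: 15:00–15:30.
Pablo ∩ Yusuf ∩ Kira ∩ Ximena: 15:00–15:30.
Windows ≥ 30 min: 15:00–15:30.
Earliest such window starts at 15:00.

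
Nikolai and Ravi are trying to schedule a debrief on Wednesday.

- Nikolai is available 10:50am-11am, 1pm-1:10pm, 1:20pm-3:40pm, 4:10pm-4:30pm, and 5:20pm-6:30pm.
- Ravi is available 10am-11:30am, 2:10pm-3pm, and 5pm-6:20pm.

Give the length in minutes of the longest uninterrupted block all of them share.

60 minutes

Nikolai ∩ Ravi: 10:50–11:00, 14:10–15:00, 17:20–18:20.
Common window lengths: 10, 50, 60 min; longest is 60.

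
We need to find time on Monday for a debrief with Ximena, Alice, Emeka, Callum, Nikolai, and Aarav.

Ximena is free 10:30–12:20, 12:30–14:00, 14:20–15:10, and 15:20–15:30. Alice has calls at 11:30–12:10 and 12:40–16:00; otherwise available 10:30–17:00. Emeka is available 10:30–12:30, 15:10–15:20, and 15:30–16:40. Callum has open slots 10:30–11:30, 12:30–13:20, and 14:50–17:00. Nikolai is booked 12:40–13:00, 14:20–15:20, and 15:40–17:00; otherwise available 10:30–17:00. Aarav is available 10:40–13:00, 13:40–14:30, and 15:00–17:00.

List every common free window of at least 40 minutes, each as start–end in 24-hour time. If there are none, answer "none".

10:40–11:30

Alice free within 10:30–17:00: 10:30–11:30, 12:10–12:40, 16:00–17:00.
Nikolai free within 10:30–17:00: 10:30–12:40, 13:00–14:20, 15:20–15:40.
Ximena ∩ Alice: 10:30–11:30, 12:10–12:20, 12:30–12:40.
Ximena ∩ Alice ∩ Emeka: 10:30–11:30, 12:10–12:20.
Ximena ∩ Alice ∩ Emeka ∩ Callum: 10:30–11:30.
Ximena ∩ Alice ∩ Emeka ∩ Callum ∩ Nikolai: 10:30–11:30.
Ximena ∩ Alice ∩ Emeka ∩ Callum ∩ Nikolai ∩ Aarav: 10:40–11:30.
Windows ≥ 40 min: 10:40–11:30.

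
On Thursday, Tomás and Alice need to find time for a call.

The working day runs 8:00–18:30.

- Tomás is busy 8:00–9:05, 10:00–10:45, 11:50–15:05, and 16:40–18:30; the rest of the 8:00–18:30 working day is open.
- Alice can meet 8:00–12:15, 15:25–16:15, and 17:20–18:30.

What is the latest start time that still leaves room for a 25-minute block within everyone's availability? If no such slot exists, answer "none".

15:50

Tomás free within 08:00–18:30: 09:05–10:00, 10:45–11:50, 15:05–16:40.
Tomás ∩ Alice: 09:05–10:00, 10:45–11:50, 15:25–16:15.
Windows ≥ 25 min: 09:05–10:00, 10:45–11:50, 15:25–16:15.
Latest start in the last window 15:25–16:15 is 16:15 − 25 min = 15:50.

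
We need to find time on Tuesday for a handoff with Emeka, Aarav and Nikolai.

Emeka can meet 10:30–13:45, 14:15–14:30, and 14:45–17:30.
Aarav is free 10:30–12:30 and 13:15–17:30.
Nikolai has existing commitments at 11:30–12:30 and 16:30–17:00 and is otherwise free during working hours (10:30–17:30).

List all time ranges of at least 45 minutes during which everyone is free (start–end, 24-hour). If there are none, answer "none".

Nikolai free within 10:30–17:30: 10:30–11:30, 12:30–16:30, 17:00–17:30.
Emeka ∩ Aarav: 10:30–12:30, 13:15–13:45, 14:15–14:30, 14:45–17:30.
Emeka ∩ Aarav ∩ Nikolai: 10:30–11:30, 13:15–13:45, 14:15–14:30, 14:45–16:30, 17:00–17:30.
Windows ≥ 45 min: 10:30–11:30, 14:45–16:30.

10:30–11:30, 14:45–16:30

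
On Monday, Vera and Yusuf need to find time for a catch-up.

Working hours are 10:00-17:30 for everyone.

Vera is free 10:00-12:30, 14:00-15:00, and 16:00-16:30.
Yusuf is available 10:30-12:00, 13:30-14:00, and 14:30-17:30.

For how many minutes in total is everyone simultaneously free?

Vera ∩ Yusuf: 10:30–12:00, 14:30–15:00, 16:00–16:30.
Total common minutes: 90 + 30 + 30 = 150.

150 minutes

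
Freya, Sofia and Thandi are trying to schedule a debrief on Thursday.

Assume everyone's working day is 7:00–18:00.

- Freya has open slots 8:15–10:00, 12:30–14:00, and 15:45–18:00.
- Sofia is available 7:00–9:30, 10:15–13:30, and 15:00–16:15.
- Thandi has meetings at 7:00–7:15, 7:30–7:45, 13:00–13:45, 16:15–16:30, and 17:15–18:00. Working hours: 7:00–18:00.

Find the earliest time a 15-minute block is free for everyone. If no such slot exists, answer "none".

08:15

Thandi free within 07:00–18:00: 07:15–07:30, 07:45–13:00, 13:45–16:15, 16:30–17:15.
Freya ∩ Sofia: 08:15–09:30, 12:30–13:30, 15:45–16:15.
Freya ∩ Sofia ∩ Thandi: 08:15–09:30, 12:30–13:00, 15:45–16:15.
Windows ≥ 15 min: 08:15–09:30, 12:30–13:00, 15:45–16:15.
Earliest such window starts at 08:15.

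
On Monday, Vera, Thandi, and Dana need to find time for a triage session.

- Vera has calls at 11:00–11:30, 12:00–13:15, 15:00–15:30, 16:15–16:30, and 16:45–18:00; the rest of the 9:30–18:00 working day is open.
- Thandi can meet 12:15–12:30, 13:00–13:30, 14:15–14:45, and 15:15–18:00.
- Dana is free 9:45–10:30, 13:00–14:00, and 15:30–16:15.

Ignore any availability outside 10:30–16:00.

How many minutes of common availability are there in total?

Vera free within 09:30–18:00: 09:30–11:00, 11:30–12:00, 13:15–15:00, 15:30–16:15, 16:30–16:45.
Vera ∩ Thandi: 13:15–13:30, 14:15–14:45, 15:30–16:15, 16:30–16:45.
Vera ∩ Thandi ∩ Dana: 13:15–13:30, 15:30–16:15.
Restricted to 10:30–16:00: 13:15–13:30, 15:30–16:00.
Total common minutes: 15 + 30 = 45.

45 minutes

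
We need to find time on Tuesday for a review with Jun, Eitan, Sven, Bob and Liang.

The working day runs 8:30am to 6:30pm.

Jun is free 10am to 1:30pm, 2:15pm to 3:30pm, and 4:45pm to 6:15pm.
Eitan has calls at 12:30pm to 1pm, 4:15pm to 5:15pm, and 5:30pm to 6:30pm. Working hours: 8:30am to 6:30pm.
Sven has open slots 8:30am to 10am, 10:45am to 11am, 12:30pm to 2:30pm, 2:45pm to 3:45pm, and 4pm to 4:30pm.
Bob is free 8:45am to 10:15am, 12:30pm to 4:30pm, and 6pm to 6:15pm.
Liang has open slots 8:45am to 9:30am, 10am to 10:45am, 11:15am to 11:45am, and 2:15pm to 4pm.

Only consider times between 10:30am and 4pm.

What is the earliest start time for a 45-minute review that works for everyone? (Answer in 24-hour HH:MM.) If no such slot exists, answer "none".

14:45

Eitan free within 08:30–18:30: 08:30–12:30, 13:00–16:15, 17:15–17:30.
Jun ∩ Eitan: 10:00–12:30, 13:00–13:30, 14:15–15:30, 17:15–17:30.
Jun ∩ Eitan ∩ Sven: 10:45–11:00, 13:00–13:30, 14:15–14:30, 14:45–15:30.
Jun ∩ Eitan ∩ Sven ∩ Bob: 13:00–13:30, 14:15–14:30, 14:45–15:30.
Jun ∩ Eitan ∩ Sven ∩ Bob ∩ Liang: 14:15–14:30, 14:45–15:30.
Restricted to 10:30–16:00: 14:15–14:30, 14:45–15:30.
Windows ≥ 45 min: 14:45–15:30.
Earliest such window starts at 14:45.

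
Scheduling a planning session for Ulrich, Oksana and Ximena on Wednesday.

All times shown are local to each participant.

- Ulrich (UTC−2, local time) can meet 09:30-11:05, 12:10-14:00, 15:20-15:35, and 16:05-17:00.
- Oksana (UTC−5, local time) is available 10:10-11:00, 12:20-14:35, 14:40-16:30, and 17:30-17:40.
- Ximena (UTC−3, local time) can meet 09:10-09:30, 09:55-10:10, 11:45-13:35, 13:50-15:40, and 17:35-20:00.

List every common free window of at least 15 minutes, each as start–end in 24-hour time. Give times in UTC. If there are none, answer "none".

15:10–16:00, 17:20–17:35, 18:05–18:40

Ulrich → UTC: 11:30–13:05, 14:10–16:00, 17:20–17:35, 18:05–19:00.
Oksana → UTC: 15:10–16:00, 17:20–19:35, 19:40–21:30, 22:30–22:40.
Ximena → UTC: 12:10–12:30, 12:55–13:10, 14:45–16:35, 16:50–18:40, 20:35–23:00.
Ulrich ∩ Oksana: 15:10–16:00, 17:20–17:35, 18:05–19:00.
Ulrich ∩ Oksana ∩ Ximena: 15:10–16:00, 17:20–17:35, 18:05–18:40.
Windows ≥ 15 min: 15:10–16:00, 17:20–17:35, 18:05–18:40.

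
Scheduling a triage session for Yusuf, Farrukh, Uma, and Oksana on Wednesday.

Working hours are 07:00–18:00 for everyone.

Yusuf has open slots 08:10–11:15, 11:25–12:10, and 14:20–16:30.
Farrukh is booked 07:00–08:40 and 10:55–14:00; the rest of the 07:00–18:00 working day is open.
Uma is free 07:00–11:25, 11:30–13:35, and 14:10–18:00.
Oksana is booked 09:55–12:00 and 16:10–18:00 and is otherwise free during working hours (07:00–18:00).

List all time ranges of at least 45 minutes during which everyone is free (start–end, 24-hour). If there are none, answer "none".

08:40–09:55, 14:20–16:10

Farrukh free within 07:00–18:00: 08:40–10:55, 14:00–18:00.
Oksana free within 07:00–18:00: 07:00–09:55, 12:00–16:10.
Yusuf ∩ Farrukh: 08:40–10:55, 14:20–16:30.
Yusuf ∩ Farrukh ∩ Uma: 08:40–10:55, 14:20–16:30.
Yusuf ∩ Farrukh ∩ Uma ∩ Oksana: 08:40–09:55, 14:20–16:10.
Windows ≥ 45 min: 08:40–09:55, 14:20–16:10.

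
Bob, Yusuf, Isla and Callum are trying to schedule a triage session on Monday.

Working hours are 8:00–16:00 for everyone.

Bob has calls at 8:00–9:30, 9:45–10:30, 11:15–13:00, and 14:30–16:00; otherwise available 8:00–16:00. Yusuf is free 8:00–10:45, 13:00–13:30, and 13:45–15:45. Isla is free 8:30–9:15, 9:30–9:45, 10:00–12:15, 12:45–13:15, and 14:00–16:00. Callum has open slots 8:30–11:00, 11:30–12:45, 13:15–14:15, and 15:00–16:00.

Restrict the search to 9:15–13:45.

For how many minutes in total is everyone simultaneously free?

30 minutes

Bob free within 08:00–16:00: 09:30–09:45, 10:30–11:15, 13:00–14:30.
Bob ∩ Yusuf: 09:30–09:45, 10:30–10:45, 13:00–13:30, 13:45–14:30.
Bob ∩ Yusuf ∩ Isla: 09:30–09:45, 10:30–10:45, 13:00–13:15, 14:00–14:30.
Bob ∩ Yusuf ∩ Isla ∩ Callum: 09:30–09:45, 10:30–10:45, 14:00–14:15.
Restricted to 09:15–13:45: 09:30–09:45, 10:30–10:45.
Total common minutes: 15 + 15 = 30.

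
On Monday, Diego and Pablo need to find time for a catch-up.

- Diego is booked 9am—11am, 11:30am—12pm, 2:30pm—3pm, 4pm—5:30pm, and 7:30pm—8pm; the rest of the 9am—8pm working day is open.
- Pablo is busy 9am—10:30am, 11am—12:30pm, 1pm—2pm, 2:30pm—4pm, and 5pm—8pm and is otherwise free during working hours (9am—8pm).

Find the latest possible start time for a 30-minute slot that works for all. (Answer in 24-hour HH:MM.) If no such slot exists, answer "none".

14:00

Diego free within 09:00–20:00: 11:00–11:30, 12:00–14:30, 15:00–16:00, 17:30–19:30.
Pablo free within 09:00–20:00: 10:30–11:00, 12:30–13:00, 14:00–14:30, 16:00–17:00.
Diego ∩ Pablo: 12:30–13:00, 14:00–14:30.
Windows ≥ 30 min: 12:30–13:00, 14:00–14:30.
Latest start in the last window 14:00–14:30 is 14:30 − 30 min = 14:00.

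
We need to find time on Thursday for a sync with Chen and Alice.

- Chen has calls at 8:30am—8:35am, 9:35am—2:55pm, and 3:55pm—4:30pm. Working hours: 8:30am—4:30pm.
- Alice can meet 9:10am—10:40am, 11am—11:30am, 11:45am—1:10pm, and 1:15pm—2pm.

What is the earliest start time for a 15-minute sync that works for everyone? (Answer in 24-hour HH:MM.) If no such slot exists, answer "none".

Chen free within 08:30–16:30: 08:35–09:35, 14:55–15:55.
Chen ∩ Alice: 09:10–09:35.
Windows ≥ 15 min: 09:10–09:35.
Earliest such window starts at 09:10.

09:10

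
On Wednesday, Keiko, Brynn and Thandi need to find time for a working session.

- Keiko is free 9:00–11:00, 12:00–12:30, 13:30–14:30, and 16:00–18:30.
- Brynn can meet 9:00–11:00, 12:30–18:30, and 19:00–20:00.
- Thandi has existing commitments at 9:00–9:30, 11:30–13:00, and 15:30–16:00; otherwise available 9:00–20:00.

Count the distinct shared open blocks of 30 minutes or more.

Thandi free within 09:00–20:00: 09:30–11:30, 13:00–15:30, 16:00–20:00.
Keiko ∩ Brynn: 09:00–11:00, 13:30–14:30, 16:00–18:30.
Keiko ∩ Brynn ∩ Thandi: 09:30–11:00, 13:30–14:30, 16:00–18:30.
Windows ≥ 30 min: 09:30–11:00, 13:30–14:30, 16:00–18:30.
That's 3 windows.

3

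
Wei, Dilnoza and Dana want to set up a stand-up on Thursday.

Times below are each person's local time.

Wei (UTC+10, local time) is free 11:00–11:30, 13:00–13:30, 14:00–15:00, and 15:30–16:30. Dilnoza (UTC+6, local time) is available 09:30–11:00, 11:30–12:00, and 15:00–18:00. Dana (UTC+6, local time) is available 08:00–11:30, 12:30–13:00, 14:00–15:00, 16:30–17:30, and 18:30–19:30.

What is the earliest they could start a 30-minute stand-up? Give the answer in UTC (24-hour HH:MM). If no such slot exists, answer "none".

04:00

Wei → UTC: 01:00–01:30, 03:00–03:30, 04:00–05:00, 05:30–06:30.
Dilnoza → UTC: 03:30–05:00, 05:30–06:00, 09:00–12:00.
Dana → UTC: 02:00–05:30, 06:30–07:00, 08:00–09:00, 10:30–11:30, 12:30–13:30.
Wei ∩ Dilnoza: 04:00–05:00, 05:30–06:00.
Wei ∩ Dilnoza ∩ Dana: 04:00–05:00.
Windows ≥ 30 min: 04:00–05:00.
Earliest such window starts at 04:00.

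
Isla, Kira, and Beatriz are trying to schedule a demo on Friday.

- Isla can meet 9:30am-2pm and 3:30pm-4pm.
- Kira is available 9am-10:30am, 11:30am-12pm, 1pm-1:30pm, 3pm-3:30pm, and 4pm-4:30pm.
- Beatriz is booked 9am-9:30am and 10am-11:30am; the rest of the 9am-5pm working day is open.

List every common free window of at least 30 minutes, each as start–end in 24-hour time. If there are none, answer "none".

09:30–10:00, 11:30–12:00, 13:00–13:30

Beatriz free within 09:00–17:00: 09:30–10:00, 11:30–17:00.
Isla ∩ Kira: 09:30–10:30, 11:30–12:00, 13:00–13:30.
Isla ∩ Kira ∩ Beatriz: 09:30–10:00, 11:30–12:00, 13:00–13:30.
Windows ≥ 30 min: 09:30–10:00, 11:30–12:00, 13:00–13:30.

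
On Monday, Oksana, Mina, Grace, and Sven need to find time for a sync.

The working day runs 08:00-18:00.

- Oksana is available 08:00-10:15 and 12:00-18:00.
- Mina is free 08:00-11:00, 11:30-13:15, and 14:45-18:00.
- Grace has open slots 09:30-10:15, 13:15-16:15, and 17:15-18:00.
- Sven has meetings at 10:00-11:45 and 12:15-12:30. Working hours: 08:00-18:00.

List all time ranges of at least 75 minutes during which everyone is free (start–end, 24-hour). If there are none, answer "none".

Sven free within 08:00–18:00: 08:00–10:00, 11:45–12:15, 12:30–18:00.
Oksana ∩ Mina: 08:00–10:15, 12:00–13:15, 14:45–18:00.
Oksana ∩ Mina ∩ Grace: 09:30–10:15, 14:45–16:15, 17:15–18:00.
Oksana ∩ Mina ∩ Grace ∩ Sven: 09:30–10:00, 14:45–16:15, 17:15–18:00.
Windows ≥ 75 min: 14:45–16:15.

14:45–16:15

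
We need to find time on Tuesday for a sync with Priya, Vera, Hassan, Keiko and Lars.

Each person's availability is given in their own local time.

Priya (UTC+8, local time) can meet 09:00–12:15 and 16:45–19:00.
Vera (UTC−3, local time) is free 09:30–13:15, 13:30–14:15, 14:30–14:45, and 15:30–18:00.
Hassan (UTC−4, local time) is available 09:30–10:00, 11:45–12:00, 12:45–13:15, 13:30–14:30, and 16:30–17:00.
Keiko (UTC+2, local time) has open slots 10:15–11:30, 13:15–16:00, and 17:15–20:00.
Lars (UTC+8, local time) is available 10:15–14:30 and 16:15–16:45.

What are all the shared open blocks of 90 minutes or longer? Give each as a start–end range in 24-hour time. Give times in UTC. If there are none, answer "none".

none

Priya → UTC: 01:00–04:15, 08:45–11:00.
Vera → UTC: 12:30–16:15, 16:30–17:15, 17:30–17:45, 18:30–21:00.
Hassan → UTC: 13:30–14:00, 15:45–16:00, 16:45–17:15, 17:30–18:30, 20:30–21:00.
Keiko → UTC: 08:15–09:30, 11:15–14:00, 15:15–18:00.
Lars → UTC: 02:15–06:30, 08:15–08:45.
Priya ∩ Vera: (none).
Priya ∩ Vera ∩ Hassan: (none).
Priya ∩ Vera ∩ Hassan ∩ Keiko: (none).
Priya ∩ Vera ∩ Hassan ∩ Keiko ∩ Lars: (none).
Windows ≥ 90 min: (none).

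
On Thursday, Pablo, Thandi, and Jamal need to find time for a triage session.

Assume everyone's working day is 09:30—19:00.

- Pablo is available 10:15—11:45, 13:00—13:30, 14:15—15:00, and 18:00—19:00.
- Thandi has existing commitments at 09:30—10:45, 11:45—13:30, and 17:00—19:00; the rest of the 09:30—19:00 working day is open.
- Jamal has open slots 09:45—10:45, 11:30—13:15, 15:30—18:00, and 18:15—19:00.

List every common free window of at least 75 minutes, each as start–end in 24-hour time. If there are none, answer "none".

Thandi free within 09:30–19:00: 10:45–11:45, 13:30–17:00.
Pablo ∩ Thandi: 10:45–11:45, 14:15–15:00.
Pablo ∩ Thandi ∩ Jamal: 11:30–11:45.
Windows ≥ 75 min: (none).

none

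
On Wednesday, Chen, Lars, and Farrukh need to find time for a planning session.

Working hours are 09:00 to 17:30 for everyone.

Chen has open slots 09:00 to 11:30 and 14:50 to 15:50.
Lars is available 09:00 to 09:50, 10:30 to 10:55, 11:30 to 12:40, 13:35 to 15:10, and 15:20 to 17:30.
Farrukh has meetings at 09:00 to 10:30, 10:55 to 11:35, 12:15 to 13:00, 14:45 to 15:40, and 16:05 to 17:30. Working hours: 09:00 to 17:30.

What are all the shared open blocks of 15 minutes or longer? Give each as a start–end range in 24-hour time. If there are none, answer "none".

10:30–10:55

Farrukh free within 09:00–17:30: 10:30–10:55, 11:35–12:15, 13:00–14:45, 15:40–16:05.
Chen ∩ Lars: 09:00–09:50, 10:30–10:55, 14:50–15:10, 15:20–15:50.
Chen ∩ Lars ∩ Farrukh: 10:30–10:55, 15:40–15:50.
Windows ≥ 15 min: 10:30–10:55.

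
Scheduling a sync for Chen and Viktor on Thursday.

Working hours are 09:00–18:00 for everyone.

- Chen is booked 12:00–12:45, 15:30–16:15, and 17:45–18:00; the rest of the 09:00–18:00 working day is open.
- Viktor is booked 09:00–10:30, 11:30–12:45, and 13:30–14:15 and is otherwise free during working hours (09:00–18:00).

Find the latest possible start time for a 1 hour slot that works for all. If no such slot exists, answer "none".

16:45

Chen free within 09:00–18:00: 09:00–12:00, 12:45–15:30, 16:15–17:45.
Viktor free within 09:00–18:00: 10:30–11:30, 12:45–13:30, 14:15–18:00.
Chen ∩ Viktor: 10:30–11:30, 12:45–13:30, 14:15–15:30, 16:15–17:45.
Windows ≥ 60 min: 10:30–11:30, 14:15–15:30, 16:15–17:45.
Latest start in the last window 16:15–17:45 is 17:45 − 60 min = 16:45.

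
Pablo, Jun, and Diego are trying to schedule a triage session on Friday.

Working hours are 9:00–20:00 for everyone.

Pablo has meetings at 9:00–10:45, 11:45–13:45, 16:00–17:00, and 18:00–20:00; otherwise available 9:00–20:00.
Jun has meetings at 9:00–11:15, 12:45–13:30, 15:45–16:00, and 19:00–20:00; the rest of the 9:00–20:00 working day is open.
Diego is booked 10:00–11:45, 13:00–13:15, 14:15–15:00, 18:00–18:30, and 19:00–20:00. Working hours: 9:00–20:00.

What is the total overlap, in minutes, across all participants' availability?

Pablo free within 09:00–20:00: 10:45–11:45, 13:45–16:00, 17:00–18:00.
Jun free within 09:00–20:00: 11:15–12:45, 13:30–15:45, 16:00–19:00.
Diego free within 09:00–20:00: 09:00–10:00, 11:45–13:00, 13:15–14:15, 15:00–18:00, 18:30–19:00.
Pablo ∩ Jun: 11:15–11:45, 13:45–15:45, 17:00–18:00.
Pablo ∩ Jun ∩ Diego: 13:45–14:15, 15:00–15:45, 17:00–18:00.
Total common minutes: 30 + 45 + 60 = 135.

135 minutes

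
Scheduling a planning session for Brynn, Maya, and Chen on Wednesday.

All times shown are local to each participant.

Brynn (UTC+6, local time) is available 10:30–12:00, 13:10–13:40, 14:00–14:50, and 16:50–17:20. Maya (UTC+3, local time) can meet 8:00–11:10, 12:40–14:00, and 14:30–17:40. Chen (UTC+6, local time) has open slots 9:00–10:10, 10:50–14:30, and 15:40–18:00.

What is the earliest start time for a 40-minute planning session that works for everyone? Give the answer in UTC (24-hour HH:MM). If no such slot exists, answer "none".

05:00

Brynn → UTC: 04:30–06:00, 07:10–07:40, 08:00–08:50, 10:50–11:20.
Maya → UTC: 05:00–08:10, 09:40–11:00, 11:30–14:40.
Chen → UTC: 03:00–04:10, 04:50–08:30, 09:40–12:00.
Brynn ∩ Maya: 05:00–06:00, 07:10–07:40, 08:00–08:10, 10:50–11:00.
Brynn ∩ Maya ∩ Chen: 05:00–06:00, 07:10–07:40, 08:00–08:10, 10:50–11:00.
Windows ≥ 40 min: 05:00–06:00.
Earliest such window starts at 05:00.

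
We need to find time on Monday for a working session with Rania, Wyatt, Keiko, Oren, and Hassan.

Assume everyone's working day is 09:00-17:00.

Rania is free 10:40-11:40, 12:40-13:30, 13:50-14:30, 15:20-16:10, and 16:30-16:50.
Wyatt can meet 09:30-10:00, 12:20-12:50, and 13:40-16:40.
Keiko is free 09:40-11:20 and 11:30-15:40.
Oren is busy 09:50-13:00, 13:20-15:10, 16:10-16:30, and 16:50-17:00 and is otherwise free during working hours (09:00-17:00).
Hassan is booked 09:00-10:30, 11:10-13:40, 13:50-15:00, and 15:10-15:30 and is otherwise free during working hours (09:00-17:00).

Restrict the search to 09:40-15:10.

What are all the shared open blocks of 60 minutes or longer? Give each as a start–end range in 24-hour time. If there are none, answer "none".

Oren free within 09:00–17:00: 09:00–09:50, 13:00–13:20, 15:10–16:10, 16:30–16:50.
Hassan free within 09:00–17:00: 10:30–11:10, 13:40–13:50, 15:00–15:10, 15:30–17:00.
Rania ∩ Wyatt: 12:40–12:50, 13:50–14:30, 15:20–16:10, 16:30–16:40.
Rania ∩ Wyatt ∩ Keiko: 12:40–12:50, 13:50–14:30, 15:20–15:40.
Rania ∩ Wyatt ∩ Keiko ∩ Oren: 15:20–15:40.
Rania ∩ Wyatt ∩ Keiko ∩ Oren ∩ Hassan: 15:30–15:40.
Restricted to 09:40–15:10: (none).
Windows ≥ 60 min: (none).

none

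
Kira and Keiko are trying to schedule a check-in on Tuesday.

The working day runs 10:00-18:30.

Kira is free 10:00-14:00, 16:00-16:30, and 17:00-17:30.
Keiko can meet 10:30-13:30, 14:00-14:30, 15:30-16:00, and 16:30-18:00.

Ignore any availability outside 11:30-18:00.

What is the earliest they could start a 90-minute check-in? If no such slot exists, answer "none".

Kira ∩ Keiko: 10:30–13:30, 17:00–17:30.
Restricted to 11:30–18:00: 11:30–13:30, 17:00–17:30.
Windows ≥ 90 min: 11:30–13:30.
Earliest such window starts at 11:30.

11:30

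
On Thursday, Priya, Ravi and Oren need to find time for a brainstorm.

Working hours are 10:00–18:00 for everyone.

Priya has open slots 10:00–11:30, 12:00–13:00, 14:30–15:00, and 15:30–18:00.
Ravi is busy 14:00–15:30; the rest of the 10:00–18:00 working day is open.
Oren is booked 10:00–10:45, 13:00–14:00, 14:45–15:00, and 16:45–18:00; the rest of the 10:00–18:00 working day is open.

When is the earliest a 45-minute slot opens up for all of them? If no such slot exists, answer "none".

Ravi free within 10:00–18:00: 10:00–14:00, 15:30–18:00.
Oren free within 10:00–18:00: 10:45–13:00, 14:00–14:45, 15:00–16:45.
Priya ∩ Ravi: 10:00–11:30, 12:00–13:00, 15:30–18:00.
Priya ∩ Ravi ∩ Oren: 10:45–11:30, 12:00–13:00, 15:30–16:45.
Windows ≥ 45 min: 10:45–11:30, 12:00–13:00, 15:30–16:45.
Earliest such window starts at 10:45.

10:45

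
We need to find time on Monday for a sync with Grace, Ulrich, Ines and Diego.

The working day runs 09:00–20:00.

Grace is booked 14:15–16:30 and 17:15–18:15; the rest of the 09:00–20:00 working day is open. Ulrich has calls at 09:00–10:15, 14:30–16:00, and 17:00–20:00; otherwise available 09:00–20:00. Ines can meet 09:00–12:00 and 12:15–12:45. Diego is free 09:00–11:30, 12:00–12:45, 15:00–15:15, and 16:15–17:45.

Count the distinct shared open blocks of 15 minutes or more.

Grace free within 09:00–20:00: 09:00–14:15, 16:30–17:15, 18:15–20:00.
Ulrich free within 09:00–20:00: 10:15–14:30, 16:00–17:00.
Grace ∩ Ulrich: 10:15–14:15, 16:30–17:00.
Grace ∩ Ulrich ∩ Ines: 10:15–12:00, 12:15–12:45.
Grace ∩ Ulrich ∩ Ines ∩ Diego: 10:15–11:30, 12:15–12:45.
Windows ≥ 15 min: 10:15–11:30, 12:15–12:45.
That's 2 windows.

2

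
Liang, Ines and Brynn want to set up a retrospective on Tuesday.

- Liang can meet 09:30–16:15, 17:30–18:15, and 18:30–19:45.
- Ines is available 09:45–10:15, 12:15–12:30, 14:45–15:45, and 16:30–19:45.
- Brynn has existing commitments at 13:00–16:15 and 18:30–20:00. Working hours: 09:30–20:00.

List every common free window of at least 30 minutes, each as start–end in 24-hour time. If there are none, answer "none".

Brynn free within 09:30–20:00: 09:30–13:00, 16:15–18:30.
Liang ∩ Ines: 09:45–10:15, 12:15–12:30, 14:45–15:45, 17:30–18:15, 18:30–19:45.
Liang ∩ Ines ∩ Brynn: 09:45–10:15, 12:15–12:30, 17:30–18:15.
Windows ≥ 30 min: 09:45–10:15, 17:30–18:15.

09:45–10:15, 17:30–18:15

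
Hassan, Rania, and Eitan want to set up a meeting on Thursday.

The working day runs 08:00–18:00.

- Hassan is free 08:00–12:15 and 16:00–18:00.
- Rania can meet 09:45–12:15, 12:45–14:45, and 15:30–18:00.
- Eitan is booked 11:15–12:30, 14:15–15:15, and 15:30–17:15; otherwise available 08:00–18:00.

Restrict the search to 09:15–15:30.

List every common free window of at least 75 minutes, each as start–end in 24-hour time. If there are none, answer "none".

09:45–11:15

Eitan free within 08:00–18:00: 08:00–11:15, 12:30–14:15, 15:15–15:30, 17:15–18:00.
Hassan ∩ Rania: 09:45–12:15, 16:00–18:00.
Hassan ∩ Rania ∩ Eitan: 09:45–11:15, 17:15–18:00.
Restricted to 09:15–15:30: 09:45–11:15.
Windows ≥ 75 min: 09:45–11:15.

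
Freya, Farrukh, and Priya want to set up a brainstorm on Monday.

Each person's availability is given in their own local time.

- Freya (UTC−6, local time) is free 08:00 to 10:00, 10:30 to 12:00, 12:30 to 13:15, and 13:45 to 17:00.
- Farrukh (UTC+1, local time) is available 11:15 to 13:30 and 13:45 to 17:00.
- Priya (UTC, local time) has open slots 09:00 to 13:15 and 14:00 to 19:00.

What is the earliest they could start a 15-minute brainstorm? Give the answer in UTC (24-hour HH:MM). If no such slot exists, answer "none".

Freya → UTC: 14:00–16:00, 16:30–18:00, 18:30–19:15, 19:45–23:00.
Farrukh → UTC: 10:15–12:30, 12:45–16:00.
Priya → UTC: 09:00–13:15, 14:00–19:00.
Freya ∩ Farrukh: 14:00–16:00.
Freya ∩ Farrukh ∩ Priya: 14:00–16:00.
Windows ≥ 15 min: 14:00–16:00.
Earliest such window starts at 14:00.

14:00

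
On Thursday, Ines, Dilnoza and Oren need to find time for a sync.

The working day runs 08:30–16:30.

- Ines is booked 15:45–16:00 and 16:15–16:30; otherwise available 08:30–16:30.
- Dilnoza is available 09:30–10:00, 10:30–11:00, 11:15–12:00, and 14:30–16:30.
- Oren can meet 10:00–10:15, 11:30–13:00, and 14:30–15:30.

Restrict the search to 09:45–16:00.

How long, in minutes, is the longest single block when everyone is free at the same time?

60 minutes

Ines free within 08:30–16:30: 08:30–15:45, 16:00–16:15.
Ines ∩ Dilnoza: 09:30–10:00, 10:30–11:00, 11:15–12:00, 14:30–15:45, 16:00–16:15.
Ines ∩ Dilnoza ∩ Oren: 11:30–12:00, 14:30–15:30.
Restricted to 09:45–16:00: 11:30–12:00, 14:30–15:30.
Common window lengths: 30, 60 min; longest is 60.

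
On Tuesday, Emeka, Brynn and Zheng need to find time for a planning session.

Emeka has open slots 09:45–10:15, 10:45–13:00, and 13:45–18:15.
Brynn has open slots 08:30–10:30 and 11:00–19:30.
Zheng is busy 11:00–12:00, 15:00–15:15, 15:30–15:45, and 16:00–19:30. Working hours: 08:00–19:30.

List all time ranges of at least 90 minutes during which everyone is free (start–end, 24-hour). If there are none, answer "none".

none

Zheng free within 08:00–19:30: 08:00–11:00, 12:00–15:00, 15:15–15:30, 15:45–16:00.
Emeka ∩ Brynn: 09:45–10:15, 11:00–13:00, 13:45–18:15.
Emeka ∩ Brynn ∩ Zheng: 09:45–10:15, 12:00–13:00, 13:45–15:00, 15:15–15:30, 15:45–16:00.
Windows ≥ 90 min: (none).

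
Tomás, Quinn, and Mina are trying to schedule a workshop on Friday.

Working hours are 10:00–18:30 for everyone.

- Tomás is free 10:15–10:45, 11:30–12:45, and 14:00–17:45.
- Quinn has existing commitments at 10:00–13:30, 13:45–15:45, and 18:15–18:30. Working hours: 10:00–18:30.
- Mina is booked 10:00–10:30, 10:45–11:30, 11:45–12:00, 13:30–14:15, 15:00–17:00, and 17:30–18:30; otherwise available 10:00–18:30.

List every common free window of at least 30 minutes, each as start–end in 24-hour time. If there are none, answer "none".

Quinn free within 10:00–18:30: 13:30–13:45, 15:45–18:15.
Mina free within 10:00–18:30: 10:30–10:45, 11:30–11:45, 12:00–13:30, 14:15–15:00, 17:00–17:30.
Tomás ∩ Quinn: 15:45–17:45.
Tomás ∩ Quinn ∩ Mina: 17:00–17:30.
Windows ≥ 30 min: 17:00–17:30.

17:00–17:30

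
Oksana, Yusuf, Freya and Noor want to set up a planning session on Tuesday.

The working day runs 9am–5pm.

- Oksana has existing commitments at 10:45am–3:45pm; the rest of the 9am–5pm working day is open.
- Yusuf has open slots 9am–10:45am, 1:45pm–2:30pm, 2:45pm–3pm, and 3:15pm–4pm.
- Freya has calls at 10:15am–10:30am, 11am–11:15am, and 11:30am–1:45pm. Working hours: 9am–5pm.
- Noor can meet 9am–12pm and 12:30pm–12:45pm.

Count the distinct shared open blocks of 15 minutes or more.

Oksana free within 09:00–17:00: 09:00–10:45, 15:45–17:00.
Freya free within 09:00–17:00: 09:00–10:15, 10:30–11:00, 11:15–11:30, 13:45–17:00.
Oksana ∩ Yusuf: 09:00–10:45, 15:45–16:00.
Oksana ∩ Yusuf ∩ Freya: 09:00–10:15, 10:30–10:45, 15:45–16:00.
Oksana ∩ Yusuf ∩ Freya ∩ Noor: 09:00–10:15, 10:30–10:45.
Windows ≥ 15 min: 09:00–10:15, 10:30–10:45.
That's 2 windows.

2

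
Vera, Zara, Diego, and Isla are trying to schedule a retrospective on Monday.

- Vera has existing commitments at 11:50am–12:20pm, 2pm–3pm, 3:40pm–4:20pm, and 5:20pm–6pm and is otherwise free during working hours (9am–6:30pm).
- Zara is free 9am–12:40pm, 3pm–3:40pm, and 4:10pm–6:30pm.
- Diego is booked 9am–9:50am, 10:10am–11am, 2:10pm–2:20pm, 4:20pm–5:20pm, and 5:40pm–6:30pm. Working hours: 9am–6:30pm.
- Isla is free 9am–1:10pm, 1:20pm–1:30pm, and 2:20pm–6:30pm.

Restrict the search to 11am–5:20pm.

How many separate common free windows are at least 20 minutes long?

Vera free within 09:00–18:30: 09:00–11:50, 12:20–14:00, 15:00–15:40, 16:20–17:20, 18:00–18:30.
Diego free within 09:00–18:30: 09:50–10:10, 11:00–14:10, 14:20–16:20, 17:20–17:40.
Vera ∩ Zara: 09:00–11:50, 12:20–12:40, 15:00–15:40, 16:20–17:20, 18:00–18:30.
Vera ∩ Zara ∩ Diego: 09:50–10:10, 11:00–11:50, 12:20–12:40, 15:00–15:40.
Vera ∩ Zara ∩ Diego ∩ Isla: 09:50–10:10, 11:00–11:50, 12:20–12:40, 15:00–15:40.
Restricted to 11:00–17:20: 11:00–11:50, 12:20–12:40, 15:00–15:40.
Windows ≥ 20 min: 11:00–11:50, 12:20–12:40, 15:00–15:40.
That's 3 windows.

3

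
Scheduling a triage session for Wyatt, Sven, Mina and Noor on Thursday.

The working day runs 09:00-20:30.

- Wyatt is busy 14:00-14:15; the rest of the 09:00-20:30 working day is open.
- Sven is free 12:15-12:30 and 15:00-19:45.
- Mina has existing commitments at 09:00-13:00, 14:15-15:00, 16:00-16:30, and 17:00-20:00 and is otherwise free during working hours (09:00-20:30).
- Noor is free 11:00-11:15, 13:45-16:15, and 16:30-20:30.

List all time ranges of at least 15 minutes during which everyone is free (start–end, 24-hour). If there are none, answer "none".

15:00–16:00, 16:30–17:00

Wyatt free within 09:00–20:30: 09:00–14:00, 14:15–20:30.
Mina free within 09:00–20:30: 13:00–14:15, 15:00–16:00, 16:30–17:00, 20:00–20:30.
Wyatt ∩ Sven: 12:15–12:30, 15:00–19:45.
Wyatt ∩ Sven ∩ Mina: 15:00–16:00, 16:30–17:00.
Wyatt ∩ Sven ∩ Mina ∩ Noor: 15:00–16:00, 16:30–17:00.
Windows ≥ 15 min: 15:00–16:00, 16:30–17:00.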